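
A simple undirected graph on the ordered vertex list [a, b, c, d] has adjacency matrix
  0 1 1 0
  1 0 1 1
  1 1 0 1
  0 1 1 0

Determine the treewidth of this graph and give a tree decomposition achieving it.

Each bag holds 3 vertices, so the decomposition has width 2, which upper-bounds the treewidth. Conversely, {b, c, d} is a clique of size 3, and the vertices of any clique must share a bag in every tree decomposition; so some bag has ≥ 3 vertices and tw(G) ≥ 2. The upper and lower bounds meet at 2, so that is the treewidth.

Treewidth 2.
Bags: B1 = {b, c, d}  B2 = {a, b, c}
Tree: B1–B2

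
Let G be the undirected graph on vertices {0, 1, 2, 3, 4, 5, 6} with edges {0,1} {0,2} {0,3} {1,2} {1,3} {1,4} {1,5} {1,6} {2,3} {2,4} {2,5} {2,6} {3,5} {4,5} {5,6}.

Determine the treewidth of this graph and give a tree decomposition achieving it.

Each bag holds 4 vertices, so the decomposition has width 3, which upper-bounds the treewidth. For the lower bound, the 4 vertices {0, 1, 2, 3} are pairwise adjacent, and any tree decomposition puts a clique entirely inside one bag — forcing width ≥ 3. Hence tw(G) = 3 exactly.

Treewidth 3.
Bags: B1 = {1, 2, 3, 5}  B2 = {1, 2, 4, 5}  B3 = {0, 1, 2, 3}  B4 = {1, 2, 5, 6}
Tree: B1–B2, B1–B3, B1–B4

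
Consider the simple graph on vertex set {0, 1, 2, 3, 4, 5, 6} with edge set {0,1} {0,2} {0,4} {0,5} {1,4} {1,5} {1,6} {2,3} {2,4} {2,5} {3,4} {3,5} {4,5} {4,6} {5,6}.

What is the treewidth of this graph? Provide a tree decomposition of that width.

The largest bag has 4 vertices, giving width 3; this decomposition certifies tw(G) ≤ 3. On the other hand G contains the 4-clique {0, 1, 4, 5}. A clique must lie in a single bag of any decomposition, so no decomposition can have width below 3. Therefore the treewidth is 3.

Treewidth 3.
One such decomposition:
Bags: B1 = {0, 1, 4, 5}  B2 = {0, 2, 4, 5}  B3 = {1, 4, 5, 6}  B4 = {2, 3, 4, 5}
Tree: B1–B2, B1–B3, B2–B4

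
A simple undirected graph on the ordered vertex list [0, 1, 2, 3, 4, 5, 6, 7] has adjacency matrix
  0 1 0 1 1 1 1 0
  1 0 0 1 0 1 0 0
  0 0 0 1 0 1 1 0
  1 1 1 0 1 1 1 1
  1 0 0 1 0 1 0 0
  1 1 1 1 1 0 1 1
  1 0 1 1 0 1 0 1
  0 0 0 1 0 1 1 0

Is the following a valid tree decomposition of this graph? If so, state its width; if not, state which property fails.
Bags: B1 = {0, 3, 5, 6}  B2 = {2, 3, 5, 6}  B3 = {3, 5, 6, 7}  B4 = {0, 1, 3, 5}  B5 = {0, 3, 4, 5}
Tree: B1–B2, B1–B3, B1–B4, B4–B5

Yes; width 3.

Checking the three conditions: (i) the bags cover all of {0, 1, 2, 3, 4, 5, 6, 7}; (ii) for each edge, some bag contains both endpoints; (iii) the bags containing any fixed vertex form a subtree. All hold, so the decomposition is valid with width 4 − 1 = 3.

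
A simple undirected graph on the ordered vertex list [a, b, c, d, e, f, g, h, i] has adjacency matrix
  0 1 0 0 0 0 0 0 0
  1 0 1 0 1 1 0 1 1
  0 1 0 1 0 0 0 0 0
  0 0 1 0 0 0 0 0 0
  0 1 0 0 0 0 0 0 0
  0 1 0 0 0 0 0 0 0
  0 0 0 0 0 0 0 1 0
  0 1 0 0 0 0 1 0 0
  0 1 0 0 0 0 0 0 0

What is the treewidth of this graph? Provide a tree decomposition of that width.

Every bag has size at most 2, so the width is 2 − 1 = 1 and tw(G) ≤ 1. Since G has at least one edge (e.g. b–f), it is not an edgeless graph, so tw(G) ≥ 1. Therefore the treewidth is 1.

Treewidth 1.
Bags: B1 = {b, f}  B2 = {b, h}  B3 = {b, c}  B4 = {b, i}  B5 = {g, h}  B6 = {a, b}  B7 = {b, e}  B8 = {c, d}
Tree: B1–B2, B1–B3, B3–B4, B2–B5, B4–B6, B4–B7, B3–B8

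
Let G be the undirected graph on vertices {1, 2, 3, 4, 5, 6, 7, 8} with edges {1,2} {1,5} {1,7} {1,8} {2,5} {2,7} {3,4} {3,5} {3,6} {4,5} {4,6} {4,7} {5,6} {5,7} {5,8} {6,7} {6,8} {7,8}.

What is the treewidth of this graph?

A width-3 tree decomposition is:
Bags: B1 = {1, 5, 7, 8}  B2 = {1, 2, 5, 7}  B3 = {5, 6, 7, 8}  B4 = {4, 5, 6, 7}  B5 = {3, 4, 5, 6}
Tree: B1–B2, B1–B3, B3–B4, B4–B5
Every bag has size at most 4, so the width is 4 − 1 = 3 and tw(G) ≤ 3. On the other hand G contains the 4-clique {3, 4, 5, 6}. A clique must lie in a single bag of any decomposition, so no decomposition can have width below 3. Therefore the treewidth is 3.

3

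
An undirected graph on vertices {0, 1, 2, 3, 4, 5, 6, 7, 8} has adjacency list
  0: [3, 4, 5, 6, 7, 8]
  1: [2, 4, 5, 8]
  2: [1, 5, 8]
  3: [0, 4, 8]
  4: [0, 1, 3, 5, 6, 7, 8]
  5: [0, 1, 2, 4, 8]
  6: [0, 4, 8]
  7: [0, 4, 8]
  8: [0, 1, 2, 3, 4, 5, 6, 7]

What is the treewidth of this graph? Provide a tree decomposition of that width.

Treewidth 3.
One optimal decomposition is:
Bags: B1 = {0, 4, 6, 8}  B2 = {0, 4, 7, 8}  B3 = {0, 4, 5, 8}  B4 = {1, 4, 5, 8}  B5 = {0, 3, 4, 8}  B6 = {1, 2, 5, 8}
Tree: B1–B2, B1–B3, B3–B4, B3–B5, B4–B6

The largest bag has 4 vertices, giving width 3; this decomposition certifies tw(G) ≤ 3. On the other hand G contains the 4-clique {1, 2, 5, 8}. A clique must lie in a single bag of any decomposition, so no decomposition can have width below 3. Hence tw(G) = 3 exactly.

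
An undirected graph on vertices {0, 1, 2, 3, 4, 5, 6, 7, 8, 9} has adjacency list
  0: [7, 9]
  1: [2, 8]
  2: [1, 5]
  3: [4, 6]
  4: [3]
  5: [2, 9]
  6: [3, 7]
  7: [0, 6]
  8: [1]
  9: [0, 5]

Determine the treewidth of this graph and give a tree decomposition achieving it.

Treewidth 1.
Bags: B1 = {1, 8}  B2 = {1, 2}  B3 = {2, 5}  B4 = {5, 9}  B5 = {0, 9}  B6 = {0, 7}  B7 = {6, 7}  B8 = {3, 6}  B9 = {3, 4}
Tree: B1–B2, B2–B3, B3–B4, B4–B5, B5–B6, B6–B7, B7–B8, B8–B9

Each bag holds 2 vertices, so the decomposition has width 1, which upper-bounds the treewidth. Any graph with an edge has treewidth ≥ 1, and G has the edge 8–1. Combining the bounds, tw(G) = 1.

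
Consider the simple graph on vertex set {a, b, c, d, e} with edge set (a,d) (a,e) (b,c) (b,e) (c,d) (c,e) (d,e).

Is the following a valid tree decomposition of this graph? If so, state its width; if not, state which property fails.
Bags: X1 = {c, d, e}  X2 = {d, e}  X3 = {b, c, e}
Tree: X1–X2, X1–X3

A tree decomposition must satisfy three properties: every vertex lies in some bag; for every edge, both endpoints lie together in some bag; and for every vertex, the bags containing it form a connected subtree. Here vertex a appears in no bag, so the decomposition is invalid.

No — vertex a appears in no bag.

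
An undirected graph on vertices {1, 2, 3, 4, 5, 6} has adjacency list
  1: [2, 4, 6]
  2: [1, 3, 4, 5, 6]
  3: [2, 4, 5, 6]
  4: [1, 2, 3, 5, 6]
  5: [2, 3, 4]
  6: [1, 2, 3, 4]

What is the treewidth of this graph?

3

A width-3 tree decomposition is:
Bags: B1 = {2, 3, 4, 6}  B2 = {2, 3, 4, 5}  B3 = {1, 2, 4, 6}
Tree: B1–B2, B1–B3
Each bag holds 4 vertices, so the decomposition has width 3, which upper-bounds the treewidth. Conversely, {1, 2, 4, 6} is a clique of size 4, and the vertices of any clique must share a bag in every tree decomposition; so some bag has ≥ 4 vertices and tw(G) ≥ 3. Therefore the treewidth is 3.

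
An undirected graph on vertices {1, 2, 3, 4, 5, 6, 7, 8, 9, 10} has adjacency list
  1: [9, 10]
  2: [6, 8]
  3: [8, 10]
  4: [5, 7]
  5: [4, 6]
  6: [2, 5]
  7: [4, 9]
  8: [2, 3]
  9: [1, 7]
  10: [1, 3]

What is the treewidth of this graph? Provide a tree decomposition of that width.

Each bag holds 3 vertices, so the decomposition has width 2, which upper-bounds the treewidth. Since 5–4–7–9–1–10–3–8–2–6–5 is a cycle in G, G is not acyclic. Forests are exactly the graphs of treewidth ≤ 1, so tw(G) ≥ 2. Combining the bounds, tw(G) = 2.

Treewidth 2.
One optimal decomposition is:
Bags: B1 = {4, 5, 7}  B2 = {5, 7, 9}  B3 = {1, 5, 9}  B4 = {1, 5, 10}  B5 = {3, 5, 10}  B6 = {3, 5, 8}  B7 = {2, 5, 8}  B8 = {2, 5, 6}
Tree: B1–B2, B2–B3, B3–B4, B4–B5, B5–B6, B6–B7, B7–B8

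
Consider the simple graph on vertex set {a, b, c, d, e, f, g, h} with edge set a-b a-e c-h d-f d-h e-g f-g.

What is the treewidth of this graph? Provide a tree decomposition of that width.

Every bag has size at most 2, so the width is 2 − 1 = 1 and tw(G) ≤ 1. G has an edge, so its treewidth is at least 1. Therefore the treewidth is 1.

Treewidth 1.
One such decomposition:
Bags: B1 = {a, b}  B2 = {a, e}  B3 = {e, g}  B4 = {f, g}  B5 = {d, f}  B6 = {d, h}  B7 = {c, h}
Tree: B1–B2, B2–B3, B3–B4, B4–B5, B5–B6, B6–B7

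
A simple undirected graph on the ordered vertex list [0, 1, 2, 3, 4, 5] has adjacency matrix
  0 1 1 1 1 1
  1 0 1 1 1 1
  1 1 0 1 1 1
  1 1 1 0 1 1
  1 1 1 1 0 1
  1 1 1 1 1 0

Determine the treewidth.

A width-5 tree decomposition is:
Bags: B1 = {0, 1, 2, 3, 4, 5}
Tree: (single bag)
With just one bag of size 6, the width is 6 − 1 = 5, so tw(G) ≤ 5. For the lower bound, the 6 vertices {0, 1, 2, 3, 4, 5} are pairwise adjacent, and any tree decomposition puts a clique entirely inside one bag — forcing width ≥ 5. The upper and lower bounds meet at 5, so that is the treewidth.

5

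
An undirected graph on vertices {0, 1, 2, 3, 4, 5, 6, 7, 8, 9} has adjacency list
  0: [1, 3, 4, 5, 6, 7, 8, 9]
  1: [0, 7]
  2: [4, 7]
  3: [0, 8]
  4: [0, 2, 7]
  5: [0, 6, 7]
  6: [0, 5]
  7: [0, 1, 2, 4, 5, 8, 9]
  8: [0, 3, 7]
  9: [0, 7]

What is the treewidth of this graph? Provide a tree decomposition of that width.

The largest bag has 3 vertices, giving width 2; this decomposition certifies tw(G) ≤ 2. For the lower bound, the 3 vertices {0, 3, 8} are pairwise adjacent, and any tree decomposition puts a clique entirely inside one bag — forcing width ≥ 2. The upper and lower bounds meet at 2, so that is the treewidth.

Treewidth 2.
One optimal decomposition is:
Bags: B1 = {0, 5, 7}  B2 = {0, 7, 8}  B3 = {0, 3, 8}  B4 = {0, 4, 7}  B5 = {0, 7, 9}  B6 = {2, 4, 7}  B7 = {0, 5, 6}  B8 = {0, 1, 7}
Tree: B1–B2, B2–B3, B2–B4, B1–B5, B4–B6, B1–B7, B4–B8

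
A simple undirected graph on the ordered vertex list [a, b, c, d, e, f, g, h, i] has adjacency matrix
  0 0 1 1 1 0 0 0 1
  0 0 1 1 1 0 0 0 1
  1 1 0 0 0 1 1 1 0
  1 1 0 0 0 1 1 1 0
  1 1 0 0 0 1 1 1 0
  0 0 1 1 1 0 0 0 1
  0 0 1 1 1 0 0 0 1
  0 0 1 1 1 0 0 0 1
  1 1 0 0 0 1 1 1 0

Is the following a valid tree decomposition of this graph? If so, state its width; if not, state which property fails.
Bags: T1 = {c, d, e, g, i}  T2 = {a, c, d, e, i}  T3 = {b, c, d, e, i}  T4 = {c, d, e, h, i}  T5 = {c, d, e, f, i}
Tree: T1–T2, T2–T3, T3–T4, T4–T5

Yes; width 4.

Checking the three conditions: (i) the bags cover all of {a, b, c, d, e, f, g, h, i}; (ii) for each edge, some bag contains both endpoints; (iii) the bags containing any fixed vertex form a subtree. All hold, so the decomposition is valid with width 5 − 1 = 4.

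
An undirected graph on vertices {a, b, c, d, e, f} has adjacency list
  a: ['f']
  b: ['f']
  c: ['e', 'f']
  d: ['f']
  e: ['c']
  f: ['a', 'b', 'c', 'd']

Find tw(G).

A width-1 tree decomposition is:
Bags: B1 = {c, e}  B2 = {c, f}  B3 = {a, f}  B4 = {b, f}  B5 = {d, f}
Tree: B1–B2, B2–B3, B3–B4, B2–B5
Each bag holds 2 vertices, so the decomposition has width 1, which upper-bounds the treewidth. G has an edge, so its treewidth is at least 1. Therefore the treewidth is 1.

1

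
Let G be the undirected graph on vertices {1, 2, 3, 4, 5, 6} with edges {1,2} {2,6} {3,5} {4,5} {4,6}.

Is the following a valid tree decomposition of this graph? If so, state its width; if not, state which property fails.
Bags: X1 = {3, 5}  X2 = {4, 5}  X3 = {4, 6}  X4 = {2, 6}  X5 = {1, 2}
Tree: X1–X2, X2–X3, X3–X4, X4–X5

Yes; width 1.

Checking the three conditions: (i) the bags cover all of {1, 2, 3, 4, 5, 6}; (ii) for each edge, some bag contains both endpoints; (iii) the bags containing any fixed vertex form a subtree. All hold, so the decomposition is valid with width 2 − 1 = 1.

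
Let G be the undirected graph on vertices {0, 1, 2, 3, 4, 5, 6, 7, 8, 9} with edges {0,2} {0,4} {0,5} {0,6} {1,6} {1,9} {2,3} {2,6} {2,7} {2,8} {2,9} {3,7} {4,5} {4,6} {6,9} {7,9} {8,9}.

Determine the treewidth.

A width-2 tree decomposition is:
Bags: B1 = {2, 6, 9}  B2 = {0, 2, 6}  B3 = {0, 4, 6}  B4 = {2, 8, 9}  B5 = {0, 4, 5}  B6 = {2, 7, 9}  B7 = {1, 6, 9}  B8 = {2, 3, 7}
Tree: B1–B2, B2–B3, B1–B4, B3–B5, B4–B6, B1–B7, B6–B8
Every bag has size at most 3, so the width is 3 − 1 = 2 and tw(G) ≤ 2. Conversely, {1, 6, 9} is a clique of size 3, and the vertices of any clique must share a bag in every tree decomposition; so some bag has ≥ 3 vertices and tw(G) ≥ 2. Hence tw(G) = 2 exactly.

2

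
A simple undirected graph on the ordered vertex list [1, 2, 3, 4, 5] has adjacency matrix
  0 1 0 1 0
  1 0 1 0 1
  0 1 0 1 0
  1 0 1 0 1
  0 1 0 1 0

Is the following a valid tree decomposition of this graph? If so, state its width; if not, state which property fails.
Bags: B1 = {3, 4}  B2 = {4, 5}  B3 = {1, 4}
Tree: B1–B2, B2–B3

No — vertex 2 appears in no bag.

A tree decomposition must satisfy three properties: every vertex lies in some bag; for every edge, both endpoints lie together in some bag; and for every vertex, the bags containing it form a connected subtree. Here vertex 2 appears in no bag, so the decomposition is invalid.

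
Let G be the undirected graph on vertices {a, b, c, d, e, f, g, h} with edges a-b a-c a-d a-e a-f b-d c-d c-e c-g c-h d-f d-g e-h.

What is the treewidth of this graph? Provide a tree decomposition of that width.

Every bag has size at most 3, so the width is 3 − 1 = 2 and tw(G) ≤ 2. Conversely, {c, d, g} is a clique of size 3, and the vertices of any clique must share a bag in every tree decomposition; so some bag has ≥ 3 vertices and tw(G) ≥ 2. Therefore the treewidth is 2.

Treewidth 2.
One such decomposition:
Bags: B1 = {a, c, d}  B2 = {c, d, g}  B3 = {a, d, f}  B4 = {a, b, d}  B5 = {a, c, e}  B6 = {c, e, h}
Tree: B1–B2, B1–B3, B3–B4, B1–B5, B5–B6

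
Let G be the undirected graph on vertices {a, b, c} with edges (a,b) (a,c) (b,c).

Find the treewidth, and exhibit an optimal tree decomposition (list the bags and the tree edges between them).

A single bag containing all 3 vertices is trivially a valid decomposition of width 2. On the other hand G contains the 3-clique {a, b, c}. A clique must lie in a single bag of any decomposition, so no decomposition can have width below 2. The upper and lower bounds meet at 2, so that is the treewidth.

Treewidth 2.
One such decomposition:
Bags: B1 = {a, b, c}
Tree: (single bag)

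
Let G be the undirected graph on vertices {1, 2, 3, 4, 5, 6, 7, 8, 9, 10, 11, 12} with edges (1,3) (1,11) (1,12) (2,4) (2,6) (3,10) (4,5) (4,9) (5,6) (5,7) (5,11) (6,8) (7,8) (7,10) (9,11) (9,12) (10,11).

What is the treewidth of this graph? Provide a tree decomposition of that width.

Treewidth 3.
One such decomposition:
Bags: B1 = {2, 6, 7, 8}  B2 = {2, 5, 6, 7}  B3 = {2, 4, 5, 7}  B4 = {4, 5, 7, 10}  B5 = {4, 5, 10, 11}  B6 = {4, 9, 10, 11}  B7 = {3, 9, 10, 11}  B8 = {1, 3, 9, 11}  B9 = {1, 3, 9, 12}
Tree: B1–B2, B2–B3, B3–B4, B4–B5, B5–B6, B6–B7, B7–B8, B8–B9

The largest bag has 4 vertices, giving width 3; this decomposition certifies tw(G) ≤ 3. For the lower bound: the 4 vertex sets {2,6,8}, {7}, {5}, {4,9,10,11} are disjoint, each induces a connected subgraph, and every pair is joined by at least one edge of G. Contracting each set to a single vertex therefore yields K_{4} as a minor, and since treewidth is minor-monotone, tw(G) ≥ tw(K_{4}) = 3. Therefore the treewidth is 3.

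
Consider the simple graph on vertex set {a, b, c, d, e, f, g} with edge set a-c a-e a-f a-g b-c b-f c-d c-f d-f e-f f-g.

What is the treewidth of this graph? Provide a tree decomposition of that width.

Each bag holds 3 vertices, so the decomposition has width 2, which upper-bounds the treewidth. On the other hand G contains the 3-clique {a, f, g}. A clique must lie in a single bag of any decomposition, so no decomposition can have width below 2. The upper and lower bounds meet at 2, so that is the treewidth.

Treewidth 2.
One such decomposition:
Bags: B1 = {b, c, f}  B2 = {c, d, f}  B3 = {a, c, f}  B4 = {a, f, g}  B5 = {a, e, f}
Tree: B1–B2, B2–B3, B3–B4, B4–B5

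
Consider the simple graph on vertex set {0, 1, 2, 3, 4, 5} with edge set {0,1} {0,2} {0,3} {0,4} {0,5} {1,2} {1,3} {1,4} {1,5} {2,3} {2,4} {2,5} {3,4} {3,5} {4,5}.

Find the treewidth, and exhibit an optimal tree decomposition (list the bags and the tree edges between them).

Treewidth 5.
One optimal decomposition is:
Bags: B1 = {0, 1, 2, 3, 4, 5}
Tree: (single bag)

A single bag containing all 6 vertices is trivially a valid decomposition of width 5. Conversely, {0, 1, 2, 3, 4, 5} is a clique of size 6, and the vertices of any clique must share a bag in every tree decomposition; so some bag has ≥ 6 vertices and tw(G) ≥ 5. Hence tw(G) = 5 exactly.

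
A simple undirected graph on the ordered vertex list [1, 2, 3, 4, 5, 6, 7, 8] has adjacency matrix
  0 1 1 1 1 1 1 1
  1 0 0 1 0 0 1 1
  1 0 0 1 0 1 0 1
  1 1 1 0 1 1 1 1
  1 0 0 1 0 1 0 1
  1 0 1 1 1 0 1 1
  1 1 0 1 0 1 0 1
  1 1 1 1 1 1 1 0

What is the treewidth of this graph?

4

A width-4 tree decomposition is:
Bags: B1 = {1, 4, 6, 7, 8}  B2 = {1, 3, 4, 6, 8}  B3 = {1, 2, 4, 7, 8}  B4 = {1, 4, 5, 6, 8}
Tree: B1–B2, B1–B3, B1–B4
Every bag has size at most 5, so the width is 5 − 1 = 4 and tw(G) ≤ 4. For the lower bound, the 5 vertices {1, 2, 4, 7, 8} are pairwise adjacent, and any tree decomposition puts a clique entirely inside one bag — forcing width ≥ 4. Hence tw(G) = 4 exactly.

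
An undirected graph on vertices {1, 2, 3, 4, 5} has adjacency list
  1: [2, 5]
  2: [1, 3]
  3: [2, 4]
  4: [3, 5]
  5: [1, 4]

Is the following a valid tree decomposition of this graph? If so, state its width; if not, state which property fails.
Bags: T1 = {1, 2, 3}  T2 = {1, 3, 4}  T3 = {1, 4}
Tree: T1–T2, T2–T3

No — vertex 5 appears in no bag.

A tree decomposition must satisfy three properties: every vertex lies in some bag; for every edge, both endpoints lie together in some bag; and for every vertex, the bags containing it form a connected subtree. Here vertex 5 appears in no bag, so the decomposition is invalid.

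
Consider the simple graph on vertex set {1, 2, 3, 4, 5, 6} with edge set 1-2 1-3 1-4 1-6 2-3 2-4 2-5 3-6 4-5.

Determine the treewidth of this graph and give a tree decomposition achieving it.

Treewidth 2.
One such decomposition:
Bags: B1 = {1, 2, 3}  B2 = {1, 2, 4}  B3 = {2, 4, 5}  B4 = {1, 3, 6}
Tree: B1–B2, B2–B3, B1–B4

Each bag holds 3 vertices, so the decomposition has width 2, which upper-bounds the treewidth. Conversely, {1, 2, 3} is a clique of size 3, and the vertices of any clique must share a bag in every tree decomposition; so some bag has ≥ 3 vertices and tw(G) ≥ 2. Hence tw(G) = 2 exactly.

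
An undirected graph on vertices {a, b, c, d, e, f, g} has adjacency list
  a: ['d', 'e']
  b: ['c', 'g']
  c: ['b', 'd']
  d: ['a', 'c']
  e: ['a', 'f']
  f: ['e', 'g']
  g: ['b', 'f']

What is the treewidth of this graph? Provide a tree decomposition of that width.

The largest bag has 3 vertices, giving width 2; this decomposition certifies tw(G) ≤ 2. The edges c–d–a–e–f–g–b–c form a cycle, so G is not a tree and its treewidth is at least 2. The upper and lower bounds meet at 2, so that is the treewidth.

Treewidth 2.
Bags: B1 = {a, c, d}  B2 = {a, c, e}  B3 = {c, e, f}  B4 = {c, f, g}  B5 = {b, c, g}
Tree: B1–B2, B2–B3, B3–B4, B4–B5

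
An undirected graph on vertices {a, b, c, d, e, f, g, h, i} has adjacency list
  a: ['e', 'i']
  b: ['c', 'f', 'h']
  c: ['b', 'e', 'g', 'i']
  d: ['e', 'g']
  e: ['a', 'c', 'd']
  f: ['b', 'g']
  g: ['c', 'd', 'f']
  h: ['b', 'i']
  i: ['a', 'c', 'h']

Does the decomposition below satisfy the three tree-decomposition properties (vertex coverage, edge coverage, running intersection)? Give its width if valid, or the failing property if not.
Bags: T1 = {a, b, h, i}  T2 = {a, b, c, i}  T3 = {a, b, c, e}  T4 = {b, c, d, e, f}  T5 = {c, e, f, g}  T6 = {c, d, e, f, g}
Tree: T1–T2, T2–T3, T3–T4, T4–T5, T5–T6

A tree decomposition must satisfy three properties: every vertex lies in some bag; for every edge, both endpoints lie together in some bag; and for every vertex, the bags containing it form a connected subtree. Here bags containing vertex d are not connected in the tree, so the decomposition is invalid.

No — bags containing vertex d are not connected in the tree.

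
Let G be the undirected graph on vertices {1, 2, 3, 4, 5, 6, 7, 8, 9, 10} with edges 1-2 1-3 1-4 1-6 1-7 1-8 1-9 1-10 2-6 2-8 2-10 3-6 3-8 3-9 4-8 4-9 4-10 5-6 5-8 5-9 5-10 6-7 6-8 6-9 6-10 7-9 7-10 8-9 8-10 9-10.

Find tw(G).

4

A width-4 tree decomposition is:
Bags: B1 = {1, 6, 8, 9, 10}  B2 = {1, 2, 6, 8, 10}  B3 = {1, 6, 7, 9, 10}  B4 = {1, 3, 6, 8, 9}  B5 = {5, 6, 8, 9, 10}  B6 = {1, 4, 8, 9, 10}
Tree: B1–B2, B1–B3, B1–B4, B1–B5, B1–B6
The largest bag has 5 vertices, giving width 4; this decomposition certifies tw(G) ≤ 4. On the other hand G contains the 5-clique {1, 4, 8, 9, 10}. A clique must lie in a single bag of any decomposition, so no decomposition can have width below 4. The upper and lower bounds meet at 4, so that is the treewidth.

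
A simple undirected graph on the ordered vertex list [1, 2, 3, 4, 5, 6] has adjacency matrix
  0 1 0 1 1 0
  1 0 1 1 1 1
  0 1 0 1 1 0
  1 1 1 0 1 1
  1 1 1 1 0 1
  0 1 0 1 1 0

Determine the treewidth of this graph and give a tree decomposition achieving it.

Treewidth 3.
One optimal decomposition is:
Bags: B1 = {2, 4, 5, 6}  B2 = {1, 2, 4, 5}  B3 = {2, 3, 4, 5}
Tree: B1–B2, B2–B3

Every bag has size at most 4, so the width is 4 − 1 = 3 and tw(G) ≤ 3. On the other hand G contains the 4-clique {1, 2, 4, 5}. A clique must lie in a single bag of any decomposition, so no decomposition can have width below 3. Therefore the treewidth is 3.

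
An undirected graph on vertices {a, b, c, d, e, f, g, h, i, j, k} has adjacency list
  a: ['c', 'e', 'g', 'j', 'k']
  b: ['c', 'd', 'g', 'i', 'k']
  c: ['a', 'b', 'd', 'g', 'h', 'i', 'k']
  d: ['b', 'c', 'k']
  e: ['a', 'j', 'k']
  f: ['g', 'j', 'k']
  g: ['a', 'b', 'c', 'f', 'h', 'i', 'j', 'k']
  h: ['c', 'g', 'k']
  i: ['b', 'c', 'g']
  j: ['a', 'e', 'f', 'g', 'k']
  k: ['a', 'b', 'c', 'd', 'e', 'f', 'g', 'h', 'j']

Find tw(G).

A width-3 tree decomposition is:
Bags: B1 = {a, c, g, k}  B2 = {a, g, j, k}  B3 = {b, c, g, k}  B4 = {b, c, d, k}  B5 = {b, c, g, i}  B6 = {c, g, h, k}  B7 = {a, e, j, k}  B8 = {f, g, j, k}
Tree: B1–B2, B1–B3, B3–B4, B3–B5, B3–B6, B2–B7, B2–B8
Every bag has size at most 4, so the width is 4 − 1 = 3 and tw(G) ≤ 3. Conversely, {b, c, d, k} is a clique of size 4, and the vertices of any clique must share a bag in every tree decomposition; so some bag has ≥ 4 vertices and tw(G) ≥ 3. The upper and lower bounds meet at 3, so that is the treewidth.

3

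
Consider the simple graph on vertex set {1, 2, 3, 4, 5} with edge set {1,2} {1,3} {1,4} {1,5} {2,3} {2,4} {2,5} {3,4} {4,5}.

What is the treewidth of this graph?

3

A width-3 tree decomposition is:
Bags: B1 = {1, 2, 3, 4}  B2 = {1, 2, 4, 5}
Tree: B1–B2
The largest bag has 4 vertices, giving width 3; this decomposition certifies tw(G) ≤ 3. On the other hand G contains the 4-clique {1, 2, 3, 4}. A clique must lie in a single bag of any decomposition, so no decomposition can have width below 3. Hence tw(G) = 3 exactly.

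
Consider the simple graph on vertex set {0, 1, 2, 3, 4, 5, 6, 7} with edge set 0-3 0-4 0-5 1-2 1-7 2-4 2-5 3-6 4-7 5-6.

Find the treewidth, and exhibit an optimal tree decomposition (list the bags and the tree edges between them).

Treewidth 2.
One such decomposition:
Bags: B1 = {3, 5, 6}  B2 = {0, 3, 5}  B3 = {0, 2, 5}  B4 = {0, 2, 4}  B5 = {1, 2, 4}  B6 = {1, 4, 7}
Tree: B1–B2, B2–B3, B3–B4, B4–B5, B5–B6

Each bag holds 3 vertices, so the decomposition has width 2, which upper-bounds the treewidth. The edges 6–3–0–5–6 form a cycle, so G is not a tree and its treewidth is at least 2. Hence tw(G) = 2 exactly.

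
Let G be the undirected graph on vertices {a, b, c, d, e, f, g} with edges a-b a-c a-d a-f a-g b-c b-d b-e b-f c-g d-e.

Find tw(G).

A width-2 tree decomposition is:
Bags: B1 = {a, c, g}  B2 = {a, b, c}  B3 = {a, b, d}  B4 = {b, d, e}  B5 = {a, b, f}
Tree: B1–B2, B2–B3, B3–B4, B2–B5
Every bag has size at most 3, so the width is 3 − 1 = 2 and tw(G) ≤ 2. For the lower bound, the 3 vertices {b, d, e} are pairwise adjacent, and any tree decomposition puts a clique entirely inside one bag — forcing width ≥ 2. Combining the bounds, tw(G) = 2.

2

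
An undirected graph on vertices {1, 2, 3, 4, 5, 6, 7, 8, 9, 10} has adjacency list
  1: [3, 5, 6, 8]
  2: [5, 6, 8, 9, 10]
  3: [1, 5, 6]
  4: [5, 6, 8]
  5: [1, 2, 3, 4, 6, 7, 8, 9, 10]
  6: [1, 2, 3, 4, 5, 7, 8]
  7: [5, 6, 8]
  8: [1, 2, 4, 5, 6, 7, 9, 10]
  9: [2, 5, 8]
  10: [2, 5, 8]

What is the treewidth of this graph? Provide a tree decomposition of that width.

Every bag has size at most 4, so the width is 4 − 1 = 3 and tw(G) ≤ 3. Conversely, {2, 5, 8, 9} is a clique of size 4, and the vertices of any clique must share a bag in every tree decomposition; so some bag has ≥ 4 vertices and tw(G) ≥ 3. The upper and lower bounds meet at 3, so that is the treewidth.

Treewidth 3.
Bags: B1 = {2, 5, 6, 8}  B2 = {4, 5, 6, 8}  B3 = {5, 6, 7, 8}  B4 = {2, 5, 8, 10}  B5 = {2, 5, 8, 9}  B6 = {1, 5, 6, 8}  B7 = {1, 3, 5, 6}
Tree: B1–B2, B2–B3, B1–B4, B1–B5, B1–B6, B6–B7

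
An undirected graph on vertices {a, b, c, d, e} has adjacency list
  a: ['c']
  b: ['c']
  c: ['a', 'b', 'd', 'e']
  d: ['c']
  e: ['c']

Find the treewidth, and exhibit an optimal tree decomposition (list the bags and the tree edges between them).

Treewidth 1.
One optimal decomposition is:
Bags: B1 = {c, d}  B2 = {b, c}  B3 = {a, c}  B4 = {c, e}
Tree: B1–B2, B1–B3, B1–B4

Each bag holds 2 vertices, so the decomposition has width 1, which upper-bounds the treewidth. Any graph with an edge has treewidth ≥ 1, and G has the edge d–c. The upper and lower bounds meet at 1, so that is the treewidth.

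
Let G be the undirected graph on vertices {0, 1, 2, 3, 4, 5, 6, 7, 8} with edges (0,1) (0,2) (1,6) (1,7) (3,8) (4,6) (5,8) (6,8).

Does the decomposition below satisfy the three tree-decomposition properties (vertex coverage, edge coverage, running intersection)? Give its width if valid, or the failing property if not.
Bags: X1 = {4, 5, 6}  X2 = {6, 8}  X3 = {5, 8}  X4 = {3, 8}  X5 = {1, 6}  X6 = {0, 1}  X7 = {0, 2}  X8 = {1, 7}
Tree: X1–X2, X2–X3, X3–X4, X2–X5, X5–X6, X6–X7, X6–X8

A tree decomposition must satisfy three properties: every vertex lies in some bag; for every edge, both endpoints lie together in some bag; and for every vertex, the bags containing it form a connected subtree. Here bags containing vertex 5 are not connected in the tree, so the decomposition is invalid.

No — bags containing vertex 5 are not connected in the tree.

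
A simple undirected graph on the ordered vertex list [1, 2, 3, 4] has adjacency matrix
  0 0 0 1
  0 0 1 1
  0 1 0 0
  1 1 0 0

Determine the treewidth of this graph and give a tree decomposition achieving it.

Treewidth 1.
One such decomposition:
Bags: B1 = {2, 4}  B2 = {1, 4}  B3 = {2, 3}
Tree: B1–B2, B1–B3

The largest bag has 2 vertices, giving width 1; this decomposition certifies tw(G) ≤ 1. Since G has at least one edge (e.g. 4–2), it is not an edgeless graph, so tw(G) ≥ 1. Therefore the treewidth is 1.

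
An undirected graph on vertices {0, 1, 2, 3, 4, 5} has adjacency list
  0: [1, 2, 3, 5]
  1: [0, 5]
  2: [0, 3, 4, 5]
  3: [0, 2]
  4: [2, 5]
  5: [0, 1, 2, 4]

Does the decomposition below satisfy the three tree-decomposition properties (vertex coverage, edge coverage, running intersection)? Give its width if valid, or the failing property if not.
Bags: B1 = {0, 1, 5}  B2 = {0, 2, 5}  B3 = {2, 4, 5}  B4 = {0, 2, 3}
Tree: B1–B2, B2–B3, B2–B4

Checking the three conditions: (i) the bags cover all of {0, 1, 2, 3, 4, 5}; (ii) for each edge, some bag contains both endpoints; (iii) the bags containing any fixed vertex form a subtree. All hold, so the decomposition is valid with width 3 − 1 = 2.

Yes; width 2.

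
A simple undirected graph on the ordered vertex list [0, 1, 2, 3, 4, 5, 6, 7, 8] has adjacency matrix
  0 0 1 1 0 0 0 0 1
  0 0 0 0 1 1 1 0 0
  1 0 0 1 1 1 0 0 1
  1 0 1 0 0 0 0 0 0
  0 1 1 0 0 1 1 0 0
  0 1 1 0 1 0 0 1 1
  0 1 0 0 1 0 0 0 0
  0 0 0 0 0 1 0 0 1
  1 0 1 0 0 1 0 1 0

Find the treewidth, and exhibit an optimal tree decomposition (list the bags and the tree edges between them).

Treewidth 2.
Bags: B1 = {1, 4, 5}  B2 = {2, 4, 5}  B3 = {1, 4, 6}  B4 = {2, 5, 8}  B5 = {0, 2, 8}  B6 = {0, 2, 3}  B7 = {5, 7, 8}
Tree: B1–B2, B1–B3, B2–B4, B4–B5, B5–B6, B4–B7

The largest bag has 3 vertices, giving width 2; this decomposition certifies tw(G) ≤ 2. For the lower bound, the 3 vertices {1, 4, 5} are pairwise adjacent, and any tree decomposition puts a clique entirely inside one bag — forcing width ≥ 2. Therefore the treewidth is 2.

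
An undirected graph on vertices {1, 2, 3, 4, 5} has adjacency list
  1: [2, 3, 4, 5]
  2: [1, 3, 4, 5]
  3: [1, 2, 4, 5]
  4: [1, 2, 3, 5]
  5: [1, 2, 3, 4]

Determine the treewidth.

4

A width-4 tree decomposition is:
Bags: B1 = {1, 2, 3, 4, 5}
Tree: (single bag)
A single bag containing all 5 vertices is trivially a valid decomposition of width 4. For the lower bound, the 5 vertices {1, 2, 3, 4, 5} are pairwise adjacent, and any tree decomposition puts a clique entirely inside one bag — forcing width ≥ 4. Combining the bounds, tw(G) = 4.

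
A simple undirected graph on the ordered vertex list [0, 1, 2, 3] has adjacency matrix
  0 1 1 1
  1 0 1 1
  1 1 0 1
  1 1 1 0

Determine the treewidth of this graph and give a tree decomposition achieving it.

A single bag containing all 4 vertices is trivially a valid decomposition of width 3. For the lower bound, the 4 vertices {0, 1, 2, 3} are pairwise adjacent, and any tree decomposition puts a clique entirely inside one bag — forcing width ≥ 3. Hence tw(G) = 3 exactly.

Treewidth 3.
Bags: B1 = {0, 1, 2, 3}
Tree: (single bag)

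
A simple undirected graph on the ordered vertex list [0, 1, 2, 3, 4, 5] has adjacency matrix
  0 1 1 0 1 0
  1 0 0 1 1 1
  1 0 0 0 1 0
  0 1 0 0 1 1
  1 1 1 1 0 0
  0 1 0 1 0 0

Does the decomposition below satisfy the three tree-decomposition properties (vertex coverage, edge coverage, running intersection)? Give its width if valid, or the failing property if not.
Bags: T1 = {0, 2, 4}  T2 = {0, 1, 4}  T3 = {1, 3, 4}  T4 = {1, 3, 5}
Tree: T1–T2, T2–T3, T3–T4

Vertex coverage: the bags together contain {0, 1, 2, 3, 4, 5}, the full vertex set. Edge coverage: each edge of G has both endpoints in at least one bag. Running intersection: for every vertex, the bags containing it form a connected subtree. All three properties hold, so this is a valid tree decomposition of width max|bag| − 1 = 2, and hence tw(G) ≤ 2.

Yes; width 2.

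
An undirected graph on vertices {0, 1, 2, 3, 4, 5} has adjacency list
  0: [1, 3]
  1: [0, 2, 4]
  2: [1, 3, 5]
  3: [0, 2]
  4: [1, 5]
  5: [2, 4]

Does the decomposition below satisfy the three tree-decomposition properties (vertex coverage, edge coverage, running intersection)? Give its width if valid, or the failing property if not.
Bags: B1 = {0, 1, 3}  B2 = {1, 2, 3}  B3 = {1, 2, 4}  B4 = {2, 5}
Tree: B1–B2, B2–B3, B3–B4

A tree decomposition must satisfy three properties: every vertex lies in some bag; for every edge, both endpoints lie together in some bag; and for every vertex, the bags containing it form a connected subtree. Here edge (4,5) lies in no bag, so the decomposition is invalid.

No — edge (4,5) lies in no bag.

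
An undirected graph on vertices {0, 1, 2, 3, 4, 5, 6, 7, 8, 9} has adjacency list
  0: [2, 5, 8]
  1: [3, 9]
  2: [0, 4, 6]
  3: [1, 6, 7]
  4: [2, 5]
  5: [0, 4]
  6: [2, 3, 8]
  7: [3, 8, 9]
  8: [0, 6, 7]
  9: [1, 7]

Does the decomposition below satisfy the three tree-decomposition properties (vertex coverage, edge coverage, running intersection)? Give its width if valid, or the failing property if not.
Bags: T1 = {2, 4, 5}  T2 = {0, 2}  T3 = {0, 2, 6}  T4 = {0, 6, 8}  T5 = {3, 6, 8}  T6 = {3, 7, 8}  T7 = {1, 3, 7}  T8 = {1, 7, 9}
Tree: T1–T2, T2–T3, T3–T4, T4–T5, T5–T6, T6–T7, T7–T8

A tree decomposition must satisfy three properties: every vertex lies in some bag; for every edge, both endpoints lie together in some bag; and for every vertex, the bags containing it form a connected subtree. Here edge (5,0) lies in no bag, so the decomposition is invalid.

No — edge (5,0) lies in no bag.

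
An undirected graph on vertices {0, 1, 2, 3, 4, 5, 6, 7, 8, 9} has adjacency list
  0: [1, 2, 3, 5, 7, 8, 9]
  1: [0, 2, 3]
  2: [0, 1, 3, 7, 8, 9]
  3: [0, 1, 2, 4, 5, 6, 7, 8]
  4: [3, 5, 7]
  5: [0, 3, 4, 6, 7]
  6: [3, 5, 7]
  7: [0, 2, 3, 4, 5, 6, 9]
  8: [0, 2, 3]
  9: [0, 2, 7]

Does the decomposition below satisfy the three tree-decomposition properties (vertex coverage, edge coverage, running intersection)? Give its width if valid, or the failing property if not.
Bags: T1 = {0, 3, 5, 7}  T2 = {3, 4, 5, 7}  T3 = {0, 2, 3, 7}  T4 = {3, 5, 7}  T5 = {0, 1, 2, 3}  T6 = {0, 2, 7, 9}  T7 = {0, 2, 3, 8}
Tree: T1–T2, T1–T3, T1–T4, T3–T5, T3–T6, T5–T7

A tree decomposition must satisfy three properties: every vertex lies in some bag; for every edge, both endpoints lie together in some bag; and for every vertex, the bags containing it form a connected subtree. Here vertex 6 appears in no bag, so the decomposition is invalid.

No — vertex 6 appears in no bag.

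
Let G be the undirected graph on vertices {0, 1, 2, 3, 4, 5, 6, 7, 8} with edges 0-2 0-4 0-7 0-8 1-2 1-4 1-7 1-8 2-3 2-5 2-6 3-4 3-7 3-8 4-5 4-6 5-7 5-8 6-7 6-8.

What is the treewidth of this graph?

4

A width-4 tree decomposition is:
Bags: B1 = {2, 3, 4, 7, 8}  B2 = {1, 2, 4, 7, 8}  B3 = {2, 4, 5, 7, 8}  B4 = {2, 4, 6, 7, 8}  B5 = {0, 2, 4, 7, 8}
Tree: B1–B2, B2–B3, B3–B4, B4–B5
The largest bag has 5 vertices, giving width 4; this decomposition certifies tw(G) ≤ 4. For the lower bound: the 5 vertex sets {3,8}, {1,7}, {4,5}, {2}, {6} are disjoint, each induces a connected subgraph, and every pair is joined by at least one edge of G. Contracting each set to a single vertex therefore yields K_{5} as a minor, and since treewidth is minor-monotone, tw(G) ≥ tw(K_{5}) = 4. The upper and lower bounds meet at 4, so that is the treewidth.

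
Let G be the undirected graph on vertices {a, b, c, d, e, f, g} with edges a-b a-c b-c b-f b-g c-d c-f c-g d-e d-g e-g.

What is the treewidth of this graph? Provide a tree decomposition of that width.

Every bag has size at most 3, so the width is 3 − 1 = 2 and tw(G) ≤ 2. On the other hand G contains the 3-clique {d, e, g}. A clique must lie in a single bag of any decomposition, so no decomposition can have width below 2. Combining the bounds, tw(G) = 2.

Treewidth 2.
One such decomposition:
Bags: B1 = {b, c, g}  B2 = {a, b, c}  B3 = {b, c, f}  B4 = {c, d, g}  B5 = {d, e, g}
Tree: B1–B2, B2–B3, B1–B4, B4–B5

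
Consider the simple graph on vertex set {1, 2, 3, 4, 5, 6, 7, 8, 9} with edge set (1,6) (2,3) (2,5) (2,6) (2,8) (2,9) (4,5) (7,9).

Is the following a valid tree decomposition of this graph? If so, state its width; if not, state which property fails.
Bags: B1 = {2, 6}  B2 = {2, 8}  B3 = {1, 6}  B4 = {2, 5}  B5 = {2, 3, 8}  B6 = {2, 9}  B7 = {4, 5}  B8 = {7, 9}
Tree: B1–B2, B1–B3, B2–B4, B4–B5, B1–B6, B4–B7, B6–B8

A tree decomposition must satisfy three properties: every vertex lies in some bag; for every edge, both endpoints lie together in some bag; and for every vertex, the bags containing it form a connected subtree. Here bags containing vertex 8 are not connected in the tree, so the decomposition is invalid.

No — bags containing vertex 8 are not connected in the tree.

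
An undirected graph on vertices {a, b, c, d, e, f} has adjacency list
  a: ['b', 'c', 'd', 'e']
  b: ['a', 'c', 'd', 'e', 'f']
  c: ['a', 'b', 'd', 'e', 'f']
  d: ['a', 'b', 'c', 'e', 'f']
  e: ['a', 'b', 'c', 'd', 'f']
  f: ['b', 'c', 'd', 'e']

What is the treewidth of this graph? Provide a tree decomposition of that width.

Each bag holds 5 vertices, so the decomposition has width 4, which upper-bounds the treewidth. For the lower bound, the 5 vertices {b, c, d, e, f} are pairwise adjacent, and any tree decomposition puts a clique entirely inside one bag — forcing width ≥ 4. Hence tw(G) = 4 exactly.

Treewidth 4.
Bags: B1 = {a, b, c, d, e}  B2 = {b, c, d, e, f}
Tree: B1–B2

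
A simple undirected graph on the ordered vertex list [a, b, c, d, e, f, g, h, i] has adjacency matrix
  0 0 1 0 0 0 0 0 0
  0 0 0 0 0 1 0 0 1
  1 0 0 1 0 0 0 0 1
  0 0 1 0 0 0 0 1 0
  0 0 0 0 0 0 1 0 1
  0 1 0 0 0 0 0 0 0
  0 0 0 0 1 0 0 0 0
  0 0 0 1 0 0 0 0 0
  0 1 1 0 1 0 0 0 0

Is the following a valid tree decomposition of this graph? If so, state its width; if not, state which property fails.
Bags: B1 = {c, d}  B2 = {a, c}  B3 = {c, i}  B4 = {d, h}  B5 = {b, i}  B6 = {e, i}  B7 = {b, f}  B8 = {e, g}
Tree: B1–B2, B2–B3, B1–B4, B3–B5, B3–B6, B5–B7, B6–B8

Yes; width 1.

Every vertex of G appears in some bag (union = {a, b, c, d, e, f, g, h, i}); every edge is covered by a bag; and for each vertex v the set of bags containing v is connected in the bag tree. The decomposition is therefore valid. The largest bag has 2 vertices, so the width is 1.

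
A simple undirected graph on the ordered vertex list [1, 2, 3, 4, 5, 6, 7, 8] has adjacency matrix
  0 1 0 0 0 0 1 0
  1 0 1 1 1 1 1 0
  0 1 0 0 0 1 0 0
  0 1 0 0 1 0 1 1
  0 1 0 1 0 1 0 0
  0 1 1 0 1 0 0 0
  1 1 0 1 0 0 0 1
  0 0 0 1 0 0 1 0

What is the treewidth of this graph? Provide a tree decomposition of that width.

Every bag has size at most 3, so the width is 3 − 1 = 2 and tw(G) ≤ 2. Conversely, {4, 7, 8} is a clique of size 3, and the vertices of any clique must share a bag in every tree decomposition; so some bag has ≥ 3 vertices and tw(G) ≥ 2. The upper and lower bounds meet at 2, so that is the treewidth.

Treewidth 2.
One optimal decomposition is:
Bags: B1 = {2, 5, 6}  B2 = {2, 4, 5}  B3 = {2, 3, 6}  B4 = {2, 4, 7}  B5 = {1, 2, 7}  B6 = {4, 7, 8}
Tree: B1–B2, B1–B3, B2–B4, B4–B5, B4–B6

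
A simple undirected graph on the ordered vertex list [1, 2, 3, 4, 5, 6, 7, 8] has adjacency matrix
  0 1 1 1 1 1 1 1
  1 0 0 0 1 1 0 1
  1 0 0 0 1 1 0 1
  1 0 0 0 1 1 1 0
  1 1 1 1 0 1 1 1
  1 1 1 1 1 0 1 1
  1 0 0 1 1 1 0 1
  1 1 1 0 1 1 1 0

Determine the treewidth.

A width-4 tree decomposition is:
Bags: B1 = {1, 2, 5, 6, 8}  B2 = {1, 5, 6, 7, 8}  B3 = {1, 4, 5, 6, 7}  B4 = {1, 3, 5, 6, 8}
Tree: B1–B2, B2–B3, B2–B4
Each bag holds 5 vertices, so the decomposition has width 4, which upper-bounds the treewidth. On the other hand G contains the 5-clique {1, 2, 5, 6, 8}. A clique must lie in a single bag of any decomposition, so no decomposition can have width below 4. Therefore the treewidth is 4.

4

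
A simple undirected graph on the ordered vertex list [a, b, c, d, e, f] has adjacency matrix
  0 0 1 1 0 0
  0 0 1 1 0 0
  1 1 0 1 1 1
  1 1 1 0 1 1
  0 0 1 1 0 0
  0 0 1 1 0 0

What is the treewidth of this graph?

A width-2 tree decomposition is:
Bags: B1 = {c, d, f}  B2 = {a, c, d}  B3 = {b, c, d}  B4 = {c, d, e}
Tree: B1–B2, B1–B3, B2–B4
The largest bag has 3 vertices, giving width 2; this decomposition certifies tw(G) ≤ 2. On the other hand G contains the 3-clique {c, d, e}. A clique must lie in a single bag of any decomposition, so no decomposition can have width below 2. Combining the bounds, tw(G) = 2.

2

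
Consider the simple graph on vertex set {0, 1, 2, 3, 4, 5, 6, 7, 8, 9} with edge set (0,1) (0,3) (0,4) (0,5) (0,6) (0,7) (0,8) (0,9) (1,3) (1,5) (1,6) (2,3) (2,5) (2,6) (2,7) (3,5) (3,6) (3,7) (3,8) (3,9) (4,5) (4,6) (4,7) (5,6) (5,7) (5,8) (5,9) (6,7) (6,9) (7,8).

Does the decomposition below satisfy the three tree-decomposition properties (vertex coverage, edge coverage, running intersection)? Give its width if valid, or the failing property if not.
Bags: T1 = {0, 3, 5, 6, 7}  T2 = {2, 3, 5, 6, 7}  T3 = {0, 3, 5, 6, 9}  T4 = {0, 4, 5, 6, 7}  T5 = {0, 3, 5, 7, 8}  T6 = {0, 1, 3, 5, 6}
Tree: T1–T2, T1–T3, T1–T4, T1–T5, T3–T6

Checking the three conditions: (i) the bags cover all of {0, 1, 2, 3, 4, 5, 6, 7, 8, 9}; (ii) for each edge, some bag contains both endpoints; (iii) the bags containing any fixed vertex form a subtree. All hold, so the decomposition is valid with width 5 − 1 = 4.

Yes; width 4.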